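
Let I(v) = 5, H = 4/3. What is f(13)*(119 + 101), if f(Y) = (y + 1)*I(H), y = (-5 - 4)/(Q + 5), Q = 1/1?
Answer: -550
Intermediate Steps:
Q = 1 (Q = 1*1 = 1)
H = 4/3 (H = 4*(1/3) = 4/3 ≈ 1.3333)
y = -3/2 (y = (-5 - 4)/(1 + 5) = -9/6 = -9*1/6 = -3/2 ≈ -1.5000)
f(Y) = -5/2 (f(Y) = (-3/2 + 1)*5 = -1/2*5 = -5/2)
f(13)*(119 + 101) = -5*(119 + 101)/2 = -5/2*220 = -550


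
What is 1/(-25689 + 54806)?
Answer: 1/29117 ≈ 3.4344e-5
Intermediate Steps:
1/(-25689 + 54806) = 1/29117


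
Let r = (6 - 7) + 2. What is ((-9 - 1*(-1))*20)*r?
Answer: -160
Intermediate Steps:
r = 1 (r = -1 + 2 = 1)
((-9 - 1*(-1))*20)*r = ((-9 - 1*(-1))*20)*1 = ((-9 + 1)*20)*1 = -8*20*1 = -160*1 = -160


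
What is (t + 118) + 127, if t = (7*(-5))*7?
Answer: 0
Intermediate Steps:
t = -245 (t = -35*7 = -245)
(t + 118) + 127 = (-245 + 118) + 127 = -127 + 127 = 0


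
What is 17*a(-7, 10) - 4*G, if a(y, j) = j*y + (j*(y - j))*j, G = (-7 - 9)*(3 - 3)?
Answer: -30090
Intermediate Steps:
G = 0 (G = -16*0 = 0)
a(y, j) = j*y + j²*(y - j)
17*a(-7, 10) - 4*G = 17*(10*(-7 - 1*10² + 10*(-7))) - 4*0 = 17*(10*(-7 - 1*100 - 70)) + 0 = 17*(10*(-7 - 100 - 70)) + 0 = 17*(10*(-177)) + 0 = 17*(-1770) + 0 = -30090 + 0 = -30090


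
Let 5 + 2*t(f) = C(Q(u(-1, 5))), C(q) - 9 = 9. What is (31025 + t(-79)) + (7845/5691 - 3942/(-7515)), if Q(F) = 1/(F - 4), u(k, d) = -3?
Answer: 98313510507/3167990 ≈ 31033.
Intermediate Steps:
Q(F) = 1/(-4 + F)
C(q) = 18 (C(q) = 9 + 9 = 18)
t(f) = 13/2 (t(f) = -5/2 + (½)*18 = -5/2 + 9 = 13/2)
(31025 + t(-79)) + (7845/5691 - 3942/(-7515)) = (31025 + 13/2) + (7845/5691 - 3942/(-7515)) = 62063/2 + (7845*(1/5691) - 3942*(-1/7515)) = 62063/2 + (2615/1897 + 438/835) = 62063/2 + 3014411/1583995 = 98313510507/3167990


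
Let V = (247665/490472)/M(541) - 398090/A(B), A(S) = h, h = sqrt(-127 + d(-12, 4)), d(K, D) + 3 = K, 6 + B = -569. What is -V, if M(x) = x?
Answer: -247665/265345352 - 199045*I*sqrt(142)/71 ≈ -0.00093337 - 33407.0*I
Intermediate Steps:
B = -575 (B = -6 - 569 = -575)
d(K, D) = -3 + K
h = I*sqrt(142) (h = sqrt(-127 + (-3 - 12)) = sqrt(-127 - 15) = sqrt(-142) = I*sqrt(142) ≈ 11.916*I)
A(S) = I*sqrt(142)
V = 247665/265345352 + 199045*I*sqrt(142)/71 (V = (247665/490472)/541 - 398090*(-I*sqrt(142)/142) = (247665*(1/490472))*(1/541) - (-199045)*I*sqrt(142)/71 = (247665/490472)*(1/541) + 199045*I*sqrt(142)/71 = 247665/265345352 + 199045*I*sqrt(142)/71 ≈ 0.00093337 + 33407.0*I)
-V = -(247665/265345352 + 199045*I*sqrt(142)/71) = -247665/265345352 - 199045*I*sqrt(142)/71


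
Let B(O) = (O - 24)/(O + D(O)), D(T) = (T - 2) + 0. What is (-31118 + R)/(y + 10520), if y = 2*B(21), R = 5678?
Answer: -508800/210397 ≈ -2.4183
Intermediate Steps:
D(T) = -2 + T (D(T) = (-2 + T) + 0 = -2 + T)
B(O) = (-24 + O)/(-2 + 2*O) (B(O) = (O - 24)/(O + (-2 + O)) = (-24 + O)/(-2 + 2*O))
y = -3/20 (y = 2*((-24 + 21)/(2*(-1 + 21))) = 2*((1/2)*(-3)/20) = 2*((1/2)*(1/20)*(-3)) = 2*(-3/40) = -3/20 ≈ -0.15000)
(-31118 + R)/(y + 10520) = (-31118 + 5678)/(-3/20 + 10520) = -25440/210397/20 = -25440*20/210397 = -508800/210397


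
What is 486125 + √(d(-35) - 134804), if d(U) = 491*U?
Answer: 486125 + I*√151989 ≈ 4.8613e+5 + 389.86*I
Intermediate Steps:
486125 + √(d(-35) - 134804) = 486125 + √(491*(-35) - 134804) = 486125 + √(-17185 - 134804) = 486125 + √(-151989) = 486125 + I*√151989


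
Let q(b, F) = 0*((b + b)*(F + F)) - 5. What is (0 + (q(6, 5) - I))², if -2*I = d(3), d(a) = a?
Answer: 49/4 ≈ 12.250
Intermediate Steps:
q(b, F) = -5 (q(b, F) = 0*((2*b)*(2*F)) - 5 = 0*(4*F*b) - 5 = 0 - 5 = -5)
I = -3/2 (I = -½*3 = -3/2 ≈ -1.5000)
(0 + (q(6, 5) - I))² = (0 + (-5 - 1*(-3/2)))² = (0 + (-5 + 3/2))² = (0 - 7/2)² = (-7/2)² = 49/4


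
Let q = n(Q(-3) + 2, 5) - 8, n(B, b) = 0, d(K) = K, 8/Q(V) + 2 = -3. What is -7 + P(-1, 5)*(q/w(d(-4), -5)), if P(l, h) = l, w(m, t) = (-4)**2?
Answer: -13/2 ≈ -6.5000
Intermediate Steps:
Q(V) = -8/5 (Q(V) = 8/(-2 - 3) = 8/(-5) = 8*(-1/5) = -8/5)
w(m, t) = 16
q = -8 (q = 0 - 8 = -8)
-7 + P(-1, 5)*(q/w(d(-4), -5)) = -7 - (-8)/16 = -7 - 1*(-1/2) = -7 + 1/2 = -13/2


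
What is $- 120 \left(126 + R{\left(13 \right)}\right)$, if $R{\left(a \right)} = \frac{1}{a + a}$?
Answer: $- \frac{196620}{13} \approx -15125.0$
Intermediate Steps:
$R{\left(a \right)} = \frac{1}{2 a}$
$- 120 \left(126 + R{\left(13 \right)}\right) = - 120 \left(126 + \frac{1}{2 \cdot 13}\right) = - 120 \left(126 + \frac{1}{2} \cdot \frac{1}{13}\right) = - 120 \left(126 + \frac{1}{26}\right) = \left(-120\right) \frac{3277}{26} = - \frac{196620}{13}$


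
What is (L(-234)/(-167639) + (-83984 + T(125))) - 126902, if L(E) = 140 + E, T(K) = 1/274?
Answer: -9686644580801/45933086 ≈ -2.1089e+5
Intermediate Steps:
T(K) = 1/274
(L(-234)/(-167639) + (-83984 + T(125))) - 126902 = ((140 - 234)/(-167639) + (-83984 + 1/274)) - 126902 = (-94*(-1/167639) - 23011615/274) - 126902 = (94/167639 - 23011615/274) - 126902 = -3857644101229/45933086 - 126902 = -9686644580801/45933086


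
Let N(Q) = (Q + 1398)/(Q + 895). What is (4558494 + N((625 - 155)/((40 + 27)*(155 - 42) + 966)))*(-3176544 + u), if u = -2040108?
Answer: -181705650718690069272/7641085 ≈ -2.3780e+13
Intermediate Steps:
N(Q) = (1398 + Q)/(895 + Q)
(4558494 + N((625 - 155)/((40 + 27)*(155 - 42) + 966)))*(-3176544 + u) = (4558494 + (1398 + (625 - 155)/((40 + 27)*(155 - 42) + 966))/(895 + (625 - 155)/((40 + 27)*(155 - 42) + 966)))*(-3176544 - 2040108) = (4558494 + (1398 + 470/(67*113 + 966))/(895 + 470/(67*113 + 966)))*(-5216652) = (4558494 + (1398 + 470/(7571 + 966))/(895 + 470/(7571 + 966)))*(-5216652) = (4558494 + (1398 + 470/8537)/(895 + 470/8537))*(-5216652) = (4558494 + (11935196/8537)/(7641085/8537))*(-5216652) = (4558494 + (8537/7641085)*(11935196/8537))*(-5216652) = (4558494 + 11935196/7641085)*(-5216652) = (34831852061186/7641085)*(-5216652) = -181705650718690069272/7641085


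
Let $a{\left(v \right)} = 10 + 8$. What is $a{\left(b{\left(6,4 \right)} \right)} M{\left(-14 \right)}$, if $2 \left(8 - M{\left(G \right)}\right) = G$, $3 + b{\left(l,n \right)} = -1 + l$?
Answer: $270$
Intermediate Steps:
$b{\left(l,n \right)} = -4 + l$ ($b{\left(l,n \right)} = -3 + \left(-1 + l\right) = -4 + l$)
$M{\left(G \right)} = 8 - \frac{G}{2}$
$a{\left(v \right)} = 18$
$a{\left(b{\left(6,4 \right)} \right)} M{\left(-14 \right)} = 18 \left(8 - -7\right) = 18 \left(8 + 7\right) = 18 \cdot 15 = 270$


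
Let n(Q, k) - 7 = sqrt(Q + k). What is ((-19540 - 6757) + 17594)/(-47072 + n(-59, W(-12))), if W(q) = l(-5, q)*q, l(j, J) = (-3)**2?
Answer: 136535565/738371464 + 2901*I*sqrt(167)/738371464 ≈ 0.18491 + 5.0773e-5*I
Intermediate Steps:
l(j, J) = 9
W(q) = 9*q
n(Q, k) = 7 + sqrt(Q + k)
((-19540 - 6757) + 17594)/(-47072 + n(-59, W(-12))) = ((-19540 - 6757) + 17594)/(-47072 + (7 + sqrt(-59 + 9*(-12)))) = (-26297 + 17594)/(-47072 + (7 + sqrt(-59 - 108))) = -8703/(-47072 + (7 + sqrt(-167))) = -8703/(-47072 + (7 + I*sqrt(167))) = -8703/(-47065 + I*sqrt(167))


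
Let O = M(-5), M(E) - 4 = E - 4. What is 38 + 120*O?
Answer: -562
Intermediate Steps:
M(E) = E (M(E) = 4 + (E - 4) = 4 + (-4 + E) = E)
O = -5
38 + 120*O = 38 + 120*(-5) = 38 - 600 = -562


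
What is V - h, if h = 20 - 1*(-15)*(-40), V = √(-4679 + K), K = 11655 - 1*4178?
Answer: 580 + √2798 ≈ 632.90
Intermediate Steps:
K = 7477 (K = 11655 - 4178 = 7477)
V = √2798 (V = √(-4679 + 7477) = √2798 ≈ 52.896)
h = -580 (h = 20 + 15*(-40) = 20 - 600 = -580)
V - h = √2798 - 1*(-580) = √2798 + 580 = 580 + √2798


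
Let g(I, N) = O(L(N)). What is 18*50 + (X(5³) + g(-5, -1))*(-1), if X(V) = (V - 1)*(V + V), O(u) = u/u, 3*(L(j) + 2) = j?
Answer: -30101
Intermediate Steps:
L(j) = -2 + j/3
O(u) = 1
g(I, N) = 1
X(V) = 2*V*(-1 + V) (X(V) = (-1 + V)*(2*V) = 2*V*(-1 + V))
18*50 + (X(5³) + g(-5, -1))*(-1) = 18*50 + (2*5³*(-1 + 5³) + 1)*(-1) = 900 + (2*125*(-1 + 125) + 1)*(-1) = 900 + (2*125*124 + 1)*(-1) = 900 + (31000 + 1)*(-1) = 900 + 31001*(-1) = 900 - 31001 = -30101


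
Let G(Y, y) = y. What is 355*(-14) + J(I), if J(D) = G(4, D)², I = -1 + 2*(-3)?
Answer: -4921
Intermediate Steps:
I = -7 (I = -1 - 6 = -7)
J(D) = D²
355*(-14) + J(I) = 355*(-14) + (-7)² = -4970 + 49 = -4921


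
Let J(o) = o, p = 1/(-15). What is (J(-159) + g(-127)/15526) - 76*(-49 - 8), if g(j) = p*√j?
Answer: 4173 - I*√127/232890 ≈ 4173.0 - 4.8389e-5*I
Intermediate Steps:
p = -1/15 ≈ -0.066667
g(j) = -√j/15
(J(-159) + g(-127)/15526) - 76*(-49 - 8) = (-159 - I*√127/15/15526) - 76*(-49 - 8) = (-159 - I*√127/15*(1/15526)) - 76*(-57) = (-159 - I*√127/15*(1/15526)) + 4332 = (-159 - I*√127/232890) + 4332 = 4173 - I*√127/232890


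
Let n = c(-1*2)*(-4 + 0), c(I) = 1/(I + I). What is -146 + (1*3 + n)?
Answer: -142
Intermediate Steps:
c(I) = 1/(2*I)
n = 1 (n = (1/(2*((-1*2))))*(-4 + 0) = ((1/2)/(-2))*(-4) = ((1/2)*(-1/2))*(-4) = -1/4*(-4) = 1)
-146 + (1*3 + n) = -146 + (1*3 + 1) = -146 + (3 + 1) = -146 + 4 = -142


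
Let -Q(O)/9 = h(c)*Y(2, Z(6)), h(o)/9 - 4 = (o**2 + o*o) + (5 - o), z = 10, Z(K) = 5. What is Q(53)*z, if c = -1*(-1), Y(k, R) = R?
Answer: -40500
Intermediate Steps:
c = 1
h(o) = 81 - 9*o + 18*o**2 (h(o) = 36 + 9*((o**2 + o*o) + (5 - o)) = 36 + 9*((o**2 + o**2) + (5 - o)) = 36 + 9*(2*o**2 + (5 - o)) = 36 + 9*(5 - o + 2*o**2) = 36 + (45 - 9*o + 18*o**2) = 81 - 9*o + 18*o**2)
Q(O) = -4050 (Q(O) = -9*(81 - 9*1 + 18*1**2)*5 = -9*(81 - 9 + 18*1)*5 = -9*(81 - 9 + 18)*5 = -810*5 = -9*450 = -4050)
Q(53)*z = -4050*10 = -40500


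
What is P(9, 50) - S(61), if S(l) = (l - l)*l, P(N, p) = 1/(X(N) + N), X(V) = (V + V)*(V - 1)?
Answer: 1/153 ≈ 0.0065359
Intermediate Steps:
X(V) = 2*V*(-1 + V) (X(V) = (2*V)*(-1 + V) = 2*V*(-1 + V))
P(N, p) = 1/(N + 2*N*(-1 + N)) (P(N, p) = 1/(2*N*(-1 + N) + N) = 1/(N + 2*N*(-1 + N)))
S(l) = 0 (S(l) = 0*l = 0)
P(9, 50) - S(61) = 1/(9*(-1 + 2*9)) - 1*0 = 1/(9*(-1 + 18)) + 0 = (⅑)/17 + 0 = (⅑)*(1/17) + 0 = 1/153 + 0 = 1/153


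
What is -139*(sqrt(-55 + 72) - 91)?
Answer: 12649 - 139*sqrt(17) ≈ 12076.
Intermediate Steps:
-139*(sqrt(-55 + 72) - 91) = -139*(sqrt(17) - 91) = -139*(-91 + sqrt(17)) = 12649 - 139*sqrt(17)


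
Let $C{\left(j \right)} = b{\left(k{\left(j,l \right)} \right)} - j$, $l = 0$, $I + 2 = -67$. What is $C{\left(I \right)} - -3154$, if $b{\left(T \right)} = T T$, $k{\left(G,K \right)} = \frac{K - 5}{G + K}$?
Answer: $\frac{15344728}{4761} \approx 3223.0$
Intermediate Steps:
$I = -69$ ($I = -2 - 67 = -69$)
$k{\left(G,K \right)} = \frac{-5 + K}{G + K}$
$b{\left(T \right)} = T^{2}$
$C{\left(j \right)} = - j + \frac{25}{j^{2}}$ ($C{\left(j \right)} = \left(\frac{-5 + 0}{j + 0}\right)^{2} - j = \left(\frac{1}{j} \left(-5\right)\right)^{2} - j = \left(- \frac{5}{j}\right)^{2} - j = \frac{25}{j^{2}} - j = - j + \frac{25}{j^{2}}$)
$C{\left(I \right)} - -3154 = \left(\left(-1\right) \left(-69\right) + \frac{25}{4761}\right) - -3154 = \left(69 + 25 \cdot \frac{1}{4761}\right) + 3154 = \left(69 + \frac{25}{4761}\right) + 3154 = \frac{328534}{4761} + 3154 = \frac{15344728}{4761}$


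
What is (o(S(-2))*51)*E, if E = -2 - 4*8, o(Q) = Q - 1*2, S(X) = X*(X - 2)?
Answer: -10404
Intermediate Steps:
S(X) = X*(-2 + X)
o(Q) = -2 + Q (o(Q) = Q - 2 = -2 + Q)
E = -34 (E = -2 - 32 = -34)
(o(S(-2))*51)*E = ((-2 - 2*(-2 - 2))*51)*(-34) = ((-2 - 2*(-4))*51)*(-34) = ((-2 + 8)*51)*(-34) = (6*51)*(-34) = 306*(-34) = -10404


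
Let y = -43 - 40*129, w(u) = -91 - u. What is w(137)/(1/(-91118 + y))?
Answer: 21961188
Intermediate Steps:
y = -5203 (y = -43 - 5160 = -5203)
w(137)/(1/(-91118 + y)) = (-91 - 1*137)/(1/(-91118 - 5203)) = (-91 - 137)/(1/(-96321)) = -228/(-1/96321) = -228*(-96321) = 21961188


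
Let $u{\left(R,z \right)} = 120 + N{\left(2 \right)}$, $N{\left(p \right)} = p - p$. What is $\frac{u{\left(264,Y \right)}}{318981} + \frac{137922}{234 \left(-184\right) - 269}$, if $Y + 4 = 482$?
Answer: $- \frac{14663099494}{4606617275} \approx -3.1831$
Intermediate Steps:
$N{\left(p \right)} = 0$
$Y = 478$ ($Y = -4 + 482 = 478$)
$u{\left(R,z \right)} = 120$ ($u{\left(R,z \right)} = 120 + 0 = 120$)
$\frac{u{\left(264,Y \right)}}{318981} + \frac{137922}{234 \left(-184\right) - 269} = \frac{120}{318981} + \frac{137922}{234 \left(-184\right) - 269} = 120 \cdot \frac{1}{318981} + \frac{137922}{-43056 - 269} = \frac{40}{106327} + \frac{137922}{-43325} = \frac{40}{106327} + 137922 \left(- \frac{1}{43325}\right) = \frac{40}{106327} - \frac{137922}{43325} = - \frac{14663099494}{4606617275}$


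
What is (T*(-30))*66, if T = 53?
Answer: -104940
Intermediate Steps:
(T*(-30))*66 = (53*(-30))*66 = -1590*66 = -104940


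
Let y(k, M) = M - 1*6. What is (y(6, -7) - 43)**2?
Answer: 3136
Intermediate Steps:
y(k, M) = -6 + M (y(k, M) = M - 6 = -6 + M)
(y(6, -7) - 43)**2 = ((-6 - 7) - 43)**2 = (-13 - 43)**2 = (-56)**2 = 3136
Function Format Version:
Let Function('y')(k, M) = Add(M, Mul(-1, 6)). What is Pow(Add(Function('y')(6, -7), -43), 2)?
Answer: 3136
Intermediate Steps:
Function('y')(k, M) = Add(-6, M) (Function('y')(k, M) = Add(M, -6) = Add(-6, M))
Pow(Add(Function('y')(6, -7), -43), 2) = Pow(Add(Add(-6, -7), -43), 2) = Pow(Add(-13, -43), 2) = Pow(-56, 2) = 3136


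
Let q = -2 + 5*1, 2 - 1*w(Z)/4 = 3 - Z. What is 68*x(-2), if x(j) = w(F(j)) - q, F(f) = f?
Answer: -1020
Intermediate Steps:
w(Z) = -4 + 4*Z (w(Z) = 8 - 4*(3 - Z) = 8 + (-12 + 4*Z) = -4 + 4*Z)
q = 3 (q = -2 + 5 = 3)
x(j) = -7 + 4*j (x(j) = (-4 + 4*j) - 1*3 = (-4 + 4*j) - 3 = -7 + 4*j)
68*x(-2) = 68*(-7 + 4*(-2)) = 68*(-7 - 8) = 68*(-15) = -1020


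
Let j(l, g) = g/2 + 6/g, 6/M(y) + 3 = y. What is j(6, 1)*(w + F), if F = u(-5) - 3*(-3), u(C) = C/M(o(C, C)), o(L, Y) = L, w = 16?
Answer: 1235/6 ≈ 205.83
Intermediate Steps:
M(y) = 6/(-3 + y)
j(l, g) = g/2 + 6/g (j(l, g) = g*(½) + 6/g = g/2 + 6/g)
u(C) = C*(-½ + C/6) (u(C) = C/((6/(-3 + C))) = C*(-½ + C/6))
F = 47/3 (F = (⅙)*(-5)*(-3 - 5) - 3*(-3) = (⅙)*(-5)*(-8) + 9 = 20/3 + 9 = 47/3 ≈ 15.667)
j(6, 1)*(w + F) = ((½)*1 + 6/1)*(16 + 47/3) = (½ + 6*1)*(95/3) = (½ + 6)*(95/3) = (13/2)*(95/3) = 1235/6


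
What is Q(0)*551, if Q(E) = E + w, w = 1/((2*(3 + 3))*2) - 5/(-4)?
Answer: 17081/24 ≈ 711.71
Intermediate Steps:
w = 31/24 (w = (½)/(2*6) - 5*(-¼) = (½)/12 + 5/4 = (1/12)*(½) + 5/4 = 1/24 + 5/4 = 31/24 ≈ 1.2917)
Q(E) = 31/24 + E (Q(E) = E + 31/24 = 31/24 + E)
Q(0)*551 = (31/24 + 0)*551 = (31/24)*551 = 17081/24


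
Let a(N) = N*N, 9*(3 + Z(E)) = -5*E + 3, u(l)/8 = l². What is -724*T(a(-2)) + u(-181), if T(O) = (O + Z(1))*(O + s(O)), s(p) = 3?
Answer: 2323316/9 ≈ 2.5815e+5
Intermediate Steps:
u(l) = 8*l²
Z(E) = -8/3 - 5*E/9 (Z(E) = -3 + (-5*E + 3)/9 = -3 + (3 - 5*E)/9 = -3 + (⅓ - 5*E/9) = -8/3 - 5*E/9)
a(N) = N²
T(O) = (3 + O)*(-29/9 + O) (T(O) = (O + (-8/3 - 5/9*1))*(O + 3) = (O + (-8/3 - 5/9))*(3 + O) = (O - 29/9)*(3 + O) = (-29/9 + O)*(3 + O) = (3 + O)*(-29/9 + O))
-724*T(a(-2)) + u(-181) = -724*(-29/3 + ((-2)²)² - 2/9*(-2)²) + 8*(-181)² = -724*(-29/3 + 4² - 2/9*4) + 8*32761 = -724*(-29/3 + 16 - 8/9) + 262088 = -724*49/9 + 262088 = -35476/9 + 262088 = 2323316/9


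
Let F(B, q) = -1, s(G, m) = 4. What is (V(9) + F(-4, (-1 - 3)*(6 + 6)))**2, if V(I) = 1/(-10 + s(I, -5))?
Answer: 49/36 ≈ 1.3611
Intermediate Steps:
V(I) = -1/6 (V(I) = 1/(-10 + 4) = 1/(-6) = -1/6)
(V(9) + F(-4, (-1 - 3)*(6 + 6)))**2 = (-1/6 - 1)**2 = (-7/6)**2 = 49/36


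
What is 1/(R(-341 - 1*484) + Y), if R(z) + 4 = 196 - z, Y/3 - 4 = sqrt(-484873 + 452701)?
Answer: 49/64209 - 2*I*sqrt(8043)/449463 ≈ 0.00076313 - 0.00039907*I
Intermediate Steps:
Y = 12 + 6*I*sqrt(8043) (Y = 12 + 3*sqrt(-484873 + 452701) = 12 + 3*sqrt(-32172) = 12 + 3*(2*I*sqrt(8043)) = 12 + 6*I*sqrt(8043) ≈ 12.0 + 538.1*I)
R(z) = 192 - z (R(z) = -4 + (196 - z) = 192 - z)
1/(R(-341 - 1*484) + Y) = 1/((192 - (-341 - 1*484)) + (12 + 6*I*sqrt(8043))) = 1/((192 - (-341 - 484)) + (12 + 6*I*sqrt(8043))) = 1/((192 - 1*(-825)) + (12 + 6*I*sqrt(8043))) = 1/((192 + 825) + (12 + 6*I*sqrt(8043))) = 1/(1017 + (12 + 6*I*sqrt(8043))) = 1/(1029 + 6*I*sqrt(8043))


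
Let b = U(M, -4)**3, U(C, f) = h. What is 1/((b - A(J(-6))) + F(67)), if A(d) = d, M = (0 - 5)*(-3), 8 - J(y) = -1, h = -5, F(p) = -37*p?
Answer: -1/2613 ≈ -0.00038270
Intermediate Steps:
J(y) = 9 (J(y) = 8 - 1*(-1) = 8 + 1 = 9)
M = 15 (M = -5*(-3) = 15)
U(C, f) = -5
b = -125 (b = (-5)**3 = -125)
1/((b - A(J(-6))) + F(67)) = 1/((-125 - 1*9) - 37*67) = 1/((-125 - 9) - 2479) = 1/(-134 - 2479) = 1/(-2613) = -1/2613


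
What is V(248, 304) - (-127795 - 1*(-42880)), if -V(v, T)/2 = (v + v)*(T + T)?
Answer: -518221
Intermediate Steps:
V(v, T) = -8*T*v (V(v, T) = -2*(v + v)*(T + T) = -2*2*v*2*T = -8*T*v)
V(248, 304) - (-127795 - 1*(-42880)) = -8*304*248 - (-127795 - 1*(-42880)) = -603136 - (-127795 + 42880) = -603136 - 1*(-84915) = -603136 + 84915 = -518221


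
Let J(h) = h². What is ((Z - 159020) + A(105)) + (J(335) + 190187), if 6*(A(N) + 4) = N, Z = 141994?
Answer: 570799/2 ≈ 2.8540e+5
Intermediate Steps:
A(N) = -4 + N/6
((Z - 159020) + A(105)) + (J(335) + 190187) = ((141994 - 159020) + (-4 + (⅙)*105)) + (335² + 190187) = (-17026 + (-4 + 35/2)) + (112225 + 190187) = (-17026 + 27/2) + 302412 = -34025/2 + 302412 = 570799/2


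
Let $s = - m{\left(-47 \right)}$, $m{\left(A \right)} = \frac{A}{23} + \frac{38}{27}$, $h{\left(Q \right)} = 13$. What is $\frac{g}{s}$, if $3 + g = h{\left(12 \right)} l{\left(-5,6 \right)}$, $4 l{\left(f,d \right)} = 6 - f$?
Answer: $\frac{81351}{1580} \approx 51.488$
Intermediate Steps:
$l{\left(f,d \right)} = \frac{3}{2} - \frac{f}{4}$ ($l{\left(f,d \right)} = \frac{6 - f}{4} = \frac{3}{2} - \frac{f}{4}$)
$m{\left(A \right)} = \frac{38}{27} + \frac{A}{23}$ ($m{\left(A \right)} = A \frac{1}{23} + 38 \cdot \frac{1}{27} = \frac{A}{23} + \frac{38}{27} = \frac{38}{27} + \frac{A}{23}$)
$s = \frac{395}{621}$ ($s = - (\frac{38}{27} + \frac{1}{23} \left(-47\right)) = - (\frac{38}{27} - \frac{47}{23}) = \left(-1\right) \left(- \frac{395}{621}\right) = \frac{395}{621} \approx 0.63607$)
$g = \frac{131}{4}$ ($g = -3 + 13 \left(\frac{3}{2} - - \frac{5}{4}\right) = -3 + 13 \left(\frac{3}{2} + \frac{5}{4}\right) = -3 + 13 \cdot \frac{11}{4} = -3 + \frac{143}{4} = \frac{131}{4} \approx 32.75$)
$\frac{g}{s} = \frac{131}{4 \cdot \frac{395}{621}} = \frac{131}{4} \cdot \frac{621}{395} = \frac{81351}{1580}$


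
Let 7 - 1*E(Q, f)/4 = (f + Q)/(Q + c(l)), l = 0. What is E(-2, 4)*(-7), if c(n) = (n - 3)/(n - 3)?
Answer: -252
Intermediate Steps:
c(n) = 1 (c(n) = (-3 + n)/(-3 + n) = 1)
E(Q, f) = 28 - 4*(Q + f)/(1 + Q) (E(Q, f) = 28 - 4*(f + Q)/(Q + 1) = 28 - 4*(Q + f)/(1 + Q))
E(-2, 4)*(-7) = (4*(7 - 1*4 + 6*(-2))/(1 - 2))*(-7) = (4*(7 - 4 - 12)/(-1))*(-7) = (4*(-1)*(-9))*(-7) = 36*(-7) = -252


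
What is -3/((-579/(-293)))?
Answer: -293/193 ≈ -1.5181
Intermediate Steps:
-3/((-579/(-293))) = -3/((-579*(-1/293))) = -3/579/293 = -3*293/579 = -293/193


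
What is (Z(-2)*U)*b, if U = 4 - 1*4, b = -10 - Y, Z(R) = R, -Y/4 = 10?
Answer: 0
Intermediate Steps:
Y = -40 (Y = -4*10 = -40)
b = 30 (b = -10 - 1*(-40) = -10 + 40 = 30)
U = 0 (U = 4 - 4 = 0)
(Z(-2)*U)*b = -2*0*30 = 0*30 = 0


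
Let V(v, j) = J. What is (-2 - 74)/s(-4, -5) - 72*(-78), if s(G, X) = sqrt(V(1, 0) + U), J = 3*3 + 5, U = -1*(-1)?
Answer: 5616 - 76*sqrt(15)/15 ≈ 5596.4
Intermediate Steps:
U = 1
J = 14 (J = 9 + 5 = 14)
V(v, j) = 14
s(G, X) = sqrt(15) (s(G, X) = sqrt(14 + 1) = sqrt(15))
(-2 - 74)/s(-4, -5) - 72*(-78) = (-2 - 74)/(sqrt(15)) - 72*(-78) = -76*sqrt(15)/15 + 5616 = 5616 - 76*sqrt(15)/15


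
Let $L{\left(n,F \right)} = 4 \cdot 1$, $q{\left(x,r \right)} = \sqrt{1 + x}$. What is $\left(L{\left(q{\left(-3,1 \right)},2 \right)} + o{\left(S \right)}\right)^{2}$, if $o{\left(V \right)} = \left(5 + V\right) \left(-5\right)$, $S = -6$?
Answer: $81$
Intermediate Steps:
$o{\left(V \right)} = -25 - 5 V$
$L{\left(n,F \right)} = 4$
$\left(L{\left(q{\left(-3,1 \right)},2 \right)} + o{\left(S \right)}\right)^{2} = \left(4 - -5\right)^{2} = \left(4 + \left(-25 + 30\right)\right)^{2} = \left(4 + 5\right)^{2} = 9^{2} = 81$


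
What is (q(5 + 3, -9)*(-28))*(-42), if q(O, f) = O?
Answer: 9408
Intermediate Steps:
(q(5 + 3, -9)*(-28))*(-42) = ((5 + 3)*(-28))*(-42) = (8*(-28))*(-42) = -224*(-42) = 9408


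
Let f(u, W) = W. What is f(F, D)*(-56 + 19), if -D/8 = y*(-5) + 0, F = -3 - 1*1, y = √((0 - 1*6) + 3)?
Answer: -1480*I*√3 ≈ -2563.4*I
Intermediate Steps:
y = I*√3 (y = √((0 - 6) + 3) = √(-6 + 3) = √(-3) = I*√3 ≈ 1.732*I)
F = -4 (F = -3 - 1 = -4)
D = 40*I*√3 (D = -8*((I*√3)*(-5) + 0) = -8*(-5*I*√3 + 0) = -(-40)*I*√3 = 40*I*√3 ≈ 69.282*I)
f(F, D)*(-56 + 19) = (40*I*√3)*(-56 + 19) = (40*I*√3)*(-37) = -1480*I*√3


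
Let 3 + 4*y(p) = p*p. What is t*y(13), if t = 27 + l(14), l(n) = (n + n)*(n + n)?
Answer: 67313/2 ≈ 33657.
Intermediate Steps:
y(p) = -¾ + p²/4 (y(p) = -¾ + (p*p)/4 = -¾ + p²/4)
l(n) = 4*n² (l(n) = (2*n)*(2*n) = 4*n²)
t = 811 (t = 27 + 4*14² = 27 + 4*196 = 27 + 784 = 811)
t*y(13) = 811*(-¾ + (¼)*13²) = 811*(-¾ + (¼)*169) = 811*(-¾ + 169/4) = 811*(83/2) = 67313/2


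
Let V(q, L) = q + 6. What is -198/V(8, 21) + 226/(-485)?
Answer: -49597/3395 ≈ -14.609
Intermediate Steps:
V(q, L) = 6 + q
-198/V(8, 21) + 226/(-485) = -198/(6 + 8) + 226/(-485) = -198/14 + 226*(-1/485) = -198*1/14 - 226/485 = -99/7 - 226/485 = -49597/3395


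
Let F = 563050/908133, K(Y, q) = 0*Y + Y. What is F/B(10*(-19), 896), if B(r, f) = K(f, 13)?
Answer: 281525/406843584 ≈ 0.00069197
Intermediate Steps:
K(Y, q) = Y (K(Y, q) = 0 + Y = Y)
B(r, f) = f
F = 563050/908133 (F = 563050*(1/908133) = 563050/908133 ≈ 0.62001)
F/B(10*(-19), 896) = (563050/908133)/896 = (563050/908133)*(1/896) = 281525/406843584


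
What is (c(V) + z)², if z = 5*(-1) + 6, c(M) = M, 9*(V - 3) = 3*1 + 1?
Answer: 1600/81 ≈ 19.753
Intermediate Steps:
V = 31/9 (V = 3 + (3*1 + 1)/9 = 3 + (3 + 1)/9 = 3 + (⅑)*4 = 3 + 4/9 = 31/9 ≈ 3.4444)
z = 1 (z = -5 + 6 = 1)
(c(V) + z)² = (31/9 + 1)² = (40/9)² = 1600/81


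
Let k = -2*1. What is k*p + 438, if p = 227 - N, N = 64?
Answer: 112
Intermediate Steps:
k = -2
p = 163 (p = 227 - 1*64 = 227 - 64 = 163)
k*p + 438 = -2*163 + 438 = -326 + 438 = 112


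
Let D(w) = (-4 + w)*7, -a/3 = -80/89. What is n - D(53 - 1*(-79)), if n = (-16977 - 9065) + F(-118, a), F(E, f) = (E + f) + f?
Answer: -2407504/89 ≈ -27051.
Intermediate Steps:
a = 240/89 (a = -(-240)/89 = -3*(-80/89) = 240/89 ≈ 2.6966)
F(E, f) = E + 2*f
D(w) = -28 + 7*w
n = -2327760/89 (n = (-16977 - 9065) + (-118 + 2*(240/89)) = -26042 + (-118 + 480/89) = -26042 - 10022/89 = -2327760/89 ≈ -26155.)
n - D(53 - 1*(-79)) = -2327760/89 - (-28 + 7*(53 - 1*(-79))) = -2327760/89 - (-28 + 7*(53 + 79)) = -2327760/89 - (-28 + 7*132) = -2327760/89 - (-28 + 924) = -2327760/89 - 1*896 = -2327760/89 - 896 = -2407504/89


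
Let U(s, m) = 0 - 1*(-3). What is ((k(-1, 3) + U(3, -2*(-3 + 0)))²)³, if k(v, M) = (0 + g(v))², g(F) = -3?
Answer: 2985984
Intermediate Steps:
U(s, m) = 3 (U(s, m) = 0 + 3 = 3)
k(v, M) = 9 (k(v, M) = (0 - 3)² = (-3)² = 9)
((k(-1, 3) + U(3, -2*(-3 + 0)))²)³ = ((9 + 3)²)³ = (12²)³ = 144³ = 2985984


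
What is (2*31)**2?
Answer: 3844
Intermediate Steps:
(2*31)**2 = 62**2 = 3844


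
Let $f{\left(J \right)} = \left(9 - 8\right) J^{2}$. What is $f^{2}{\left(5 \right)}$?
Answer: $625$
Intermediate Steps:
$f{\left(J \right)} = J^{2}$ ($f{\left(J \right)} = \left(9 - 8\right) J^{2} = 1 J^{2} = J^{2}$)
$f^{2}{\left(5 \right)} = \left(5^{2}\right)^{2} = 25^{2} = 625$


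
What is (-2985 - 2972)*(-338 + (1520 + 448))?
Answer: -9709910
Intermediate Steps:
(-2985 - 2972)*(-338 + (1520 + 448)) = -5957*(-338 + 1968) = -5957*1630 = -9709910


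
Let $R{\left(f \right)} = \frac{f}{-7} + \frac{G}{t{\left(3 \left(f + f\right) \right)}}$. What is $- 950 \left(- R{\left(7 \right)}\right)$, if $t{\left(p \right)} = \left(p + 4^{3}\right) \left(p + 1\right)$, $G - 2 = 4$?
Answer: $- \frac{2162200}{2279} \approx -948.75$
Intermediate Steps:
$G = 6$ ($G = 2 + 4 = 6$)
$t{\left(p \right)} = \left(1 + p\right) \left(64 + p\right)$ ($t{\left(p \right)} = \left(p + 64\right) \left(1 + p\right) = \left(64 + p\right) \left(1 + p\right) = \left(1 + p\right) \left(64 + p\right)$)
$R{\left(f \right)} = \frac{6}{64 + 36 f^{2} + 390 f} - \frac{f}{7}$ ($R{\left(f \right)} = \frac{f}{-7} + \frac{6}{64 + \left(3 \left(f + f\right)\right)^{2} + 65 \cdot 3 \left(f + f\right)} = f \left(- \frac{1}{7}\right) + \frac{6}{64 + \left(3 \cdot 2 f\right)^{2} + 65 \cdot 3 \cdot 2 f} = - \frac{f}{7} + \frac{6}{64 + \left(6 f\right)^{2} + 65 \cdot 6 f} = - \frac{f}{7} + \frac{6}{64 + 36 f^{2} + 390 f} = \frac{6}{64 + 36 f^{2} + 390 f} - \frac{f}{7}$)
$- 950 \left(- R{\left(7 \right)}\right) = - 950 \left(- \frac{21 - 7 \left(32 + 18 \cdot 7^{2} + 195 \cdot 7\right)}{7 \left(32 + 18 \cdot 7^{2} + 195 \cdot 7\right)}\right) = - 950 \left(- \frac{21 - 7 \left(32 + 18 \cdot 49 + 1365\right)}{7 \left(32 + 18 \cdot 49 + 1365\right)}\right) = - 950 \left(- \frac{21 - 7 \left(32 + 882 + 1365\right)}{7 \left(32 + 882 + 1365\right)}\right) = - 950 \left(- \frac{21 - 7 \cdot 2279}{7 \cdot 2279}\right) = - 950 \left(- \frac{21 - 15953}{7 \cdot 2279}\right) = - 950 \left(- \frac{-15932}{7 \cdot 2279}\right) = - 950 \left(\left(-1\right) \left(- \frac{2276}{2279}\right)\right) = \left(-950\right) \frac{2276}{2279} = - \frac{2162200}{2279}$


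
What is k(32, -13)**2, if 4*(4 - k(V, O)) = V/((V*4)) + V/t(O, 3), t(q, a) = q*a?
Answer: 6682225/389376 ≈ 17.161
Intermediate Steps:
t(q, a) = a*q
k(V, O) = 63/16 - V/(12*O) (k(V, O) = 4 - (V/((V*4)) + V/((3*O)))/4 = 4 - (V/((4*V)) + V*(1/(3*O)))/4 = 4 - (V*(1/(4*V)) + V/(3*O))/4 = 4 - (1/4 + V/(3*O))/4 = 4 + (-1/16 - V/(12*O)) = 63/16 - V/(12*O))
k(32, -13)**2 = (63/16 - 1/12*32/(-13))**2 = (63/16 - 1/12*32*(-1/13))**2 = (63/16 + 8/39)**2 = (2585/624)**2 = 6682225/389376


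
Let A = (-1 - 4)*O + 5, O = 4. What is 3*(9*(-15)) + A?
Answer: -420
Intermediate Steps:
A = -15 (A = (-1 - 4)*4 + 5 = -5*4 + 5 = -20 + 5 = -15)
3*(9*(-15)) + A = 3*(9*(-15)) - 15 = 3*(-135) - 15 = -405 - 15 = -420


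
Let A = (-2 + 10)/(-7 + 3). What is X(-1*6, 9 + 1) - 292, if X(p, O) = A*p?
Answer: -280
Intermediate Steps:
A = -2 (A = 8/(-4) = 8*(-1/4) = -2)
X(p, O) = -2*p
X(-1*6, 9 + 1) - 292 = -(-2)*6 - 292 = -2*(-6) - 292 = 12 - 292 = -280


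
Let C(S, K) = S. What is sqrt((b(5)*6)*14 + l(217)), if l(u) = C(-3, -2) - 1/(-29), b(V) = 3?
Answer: sqrt(209438)/29 ≈ 15.781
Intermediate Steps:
l(u) = -86/29 (l(u) = -3 - 1/(-29) = -3 - 1*(-1/29) = -3 + 1/29 = -86/29)
sqrt((b(5)*6)*14 + l(217)) = sqrt((3*6)*14 - 86/29) = sqrt(18*14 - 86/29) = sqrt(252 - 86/29) = sqrt(7222/29) = sqrt(209438)/29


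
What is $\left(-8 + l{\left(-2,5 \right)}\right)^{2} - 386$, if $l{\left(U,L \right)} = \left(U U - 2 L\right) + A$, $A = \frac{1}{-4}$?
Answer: $- \frac{2927}{16} \approx -182.94$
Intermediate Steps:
$A = - \frac{1}{4} \approx -0.25$
$l{\left(U,L \right)} = - \frac{1}{4} + U^{2} - 2 L$ ($l{\left(U,L \right)} = \left(U U - 2 L\right) - \frac{1}{4} = \left(U^{2} - 2 L\right) - \frac{1}{4} = - \frac{1}{4} + U^{2} - 2 L$)
$\left(-8 + l{\left(-2,5 \right)}\right)^{2} - 386 = \left(-8 - \left(\frac{41}{4} - 4\right)\right)^{2} - 386 = \left(-8 - \frac{25}{4}\right)^{2} - 386 = \left(- \frac{57}{4}\right)^{2} - 386 = \frac{3249}{16} - 386 = - \frac{2927}{16}$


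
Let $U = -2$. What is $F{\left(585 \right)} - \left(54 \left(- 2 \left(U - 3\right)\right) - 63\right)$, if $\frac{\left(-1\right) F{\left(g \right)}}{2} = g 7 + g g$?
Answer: $-693117$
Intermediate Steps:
$F{\left(g \right)} = - 14 g - 2 g^{2}$ ($F{\left(g \right)} = - 2 \left(g 7 + g g\right) = - 2 \left(7 g + g^{2}\right) = - 2 \left(g^{2} + 7 g\right) = - 14 g - 2 g^{2}$)
$F{\left(585 \right)} - \left(54 \left(- 2 \left(U - 3\right)\right) - 63\right) = \left(-2\right) 585 \left(7 + 585\right) - \left(54 \left(- 2 \left(-2 - 3\right)\right) - 63\right) = \left(-2\right) 585 \cdot 592 - \left(54 \left(\left(-2\right) \left(-5\right)\right) - 63\right) = -692640 - \left(54 \cdot 10 - 63\right) = -692640 - \left(540 - 63\right) = -692640 - 477 = -693117$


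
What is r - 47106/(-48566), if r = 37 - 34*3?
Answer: -1554842/24283 ≈ -64.030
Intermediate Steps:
r = -65 (r = 37 - 102 = -65)
r - 47106/(-48566) = -65 - 47106/(-48566) = -65 - 47106*(-1)/48566 = -65 - 1*(-23553/24283) = -65 + 23553/24283 = -1554842/24283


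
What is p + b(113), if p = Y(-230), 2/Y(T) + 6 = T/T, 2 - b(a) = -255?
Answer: 1283/5 ≈ 256.60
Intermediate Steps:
b(a) = 257 (b(a) = 2 - 1*(-255) = 2 + 255 = 257)
Y(T) = -⅖ (Y(T) = 2/(-6 + T/T) = 2/(-6 + 1) = 2/(-5) = 2*(-⅕) = -⅖)
p = -⅖ ≈ -0.40000
p + b(113) = -⅖ + 257 = 1283/5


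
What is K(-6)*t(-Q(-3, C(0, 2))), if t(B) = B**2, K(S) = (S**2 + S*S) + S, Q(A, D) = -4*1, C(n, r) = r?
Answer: 1056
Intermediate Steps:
Q(A, D) = -4
K(S) = S + 2*S**2 (K(S) = (S**2 + S**2) + S = 2*S**2 + S = S + 2*S**2)
K(-6)*t(-Q(-3, C(0, 2))) = (-6*(1 + 2*(-6)))*(-1*(-4))**2 = -6*(1 - 12)*4**2 = -6*(-11)*16 = 66*16 = 1056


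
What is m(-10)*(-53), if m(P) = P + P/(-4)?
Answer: 795/2 ≈ 397.50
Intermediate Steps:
m(P) = 3*P/4 (m(P) = P + P*(-¼) = P - P/4 = 3*P/4)
m(-10)*(-53) = ((¾)*(-10))*(-53) = -15/2*(-53) = 795/2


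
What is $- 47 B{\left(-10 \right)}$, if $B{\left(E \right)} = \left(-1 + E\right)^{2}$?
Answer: $-5687$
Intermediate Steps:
$- 47 B{\left(-10 \right)} = - 47 \left(-1 - 10\right)^{2} = - 47 \left(-11\right)^{2} = \left(-47\right) 121 = -5687$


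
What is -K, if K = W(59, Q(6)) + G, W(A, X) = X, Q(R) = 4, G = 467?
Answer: -471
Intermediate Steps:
K = 471 (K = 4 + 467 = 471)
-K = -1*471 = -471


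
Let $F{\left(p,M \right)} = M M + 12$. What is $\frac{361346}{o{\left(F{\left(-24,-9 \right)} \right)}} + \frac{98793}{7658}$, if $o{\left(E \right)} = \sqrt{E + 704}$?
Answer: $\frac{98793}{7658} + \frac{361346 \sqrt{797}}{797} \approx 12812.0$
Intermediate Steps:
$F{\left(p,M \right)} = 12 + M^{2}$ ($F{\left(p,M \right)} = M^{2} + 12 = 12 + M^{2}$)
$o{\left(E \right)} = \sqrt{704 + E}$
$\frac{361346}{o{\left(F{\left(-24,-9 \right)} \right)}} + \frac{98793}{7658} = \frac{361346}{\sqrt{704 + \left(12 + \left(-9\right)^{2}\right)}} + \frac{98793}{7658} = \frac{361346}{\sqrt{704 + \left(12 + 81\right)}} + 98793 \cdot \frac{1}{7658} = \frac{361346}{\sqrt{704 + 93}} + \frac{98793}{7658} = \frac{361346}{\sqrt{797}} + \frac{98793}{7658} = 361346 \frac{\sqrt{797}}{797} + \frac{98793}{7658} = \frac{361346 \sqrt{797}}{797} + \frac{98793}{7658} = \frac{98793}{7658} + \frac{361346 \sqrt{797}}{797}$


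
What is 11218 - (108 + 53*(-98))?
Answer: 16304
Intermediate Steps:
11218 - (108 + 53*(-98)) = 11218 - (108 - 5194) = 11218 - 1*(-5086) = 11218 + 5086 = 16304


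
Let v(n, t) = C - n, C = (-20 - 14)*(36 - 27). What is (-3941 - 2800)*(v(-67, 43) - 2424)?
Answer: 17951283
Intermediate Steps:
C = -306 (C = -34*9 = -306)
v(n, t) = -306 - n
(-3941 - 2800)*(v(-67, 43) - 2424) = (-3941 - 2800)*((-306 - 1*(-67)) - 2424) = -6741*((-306 + 67) - 2424) = -6741*(-239 - 2424) = -6741*(-2663) = 17951283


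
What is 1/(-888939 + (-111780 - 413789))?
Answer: -1/1414508 ≈ -7.0696e-7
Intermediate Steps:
1/(-888939 + (-111780 - 413789)) = 1/(-888939 - 525569) = 1/(-1414508) = -1/1414508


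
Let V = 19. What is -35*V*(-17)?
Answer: 11305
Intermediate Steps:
-35*V*(-17) = -35*19*(-17) = -665*(-17) = 11305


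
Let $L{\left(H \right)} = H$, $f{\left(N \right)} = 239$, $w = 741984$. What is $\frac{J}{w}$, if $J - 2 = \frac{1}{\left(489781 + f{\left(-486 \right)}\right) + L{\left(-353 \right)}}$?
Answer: $\frac{326445}{121108359776} \approx 2.6955 \cdot 10^{-6}$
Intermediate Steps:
$J = \frac{979335}{489667}$ ($J = 2 + \frac{1}{\left(489781 + 239\right) - 353} = 2 + \frac{1}{490020 - 353} = 2 + \frac{1}{489667} = \frac{979335}{489667} \approx 2.0$)
$\frac{J}{w} = \frac{979335}{489667 \cdot 741984} = \frac{979335}{489667} \cdot \frac{1}{741984} = \frac{326445}{121108359776}$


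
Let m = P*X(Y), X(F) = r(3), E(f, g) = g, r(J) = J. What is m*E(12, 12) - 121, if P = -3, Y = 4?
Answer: -229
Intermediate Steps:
X(F) = 3
m = -9 (m = -3*3 = -9)
m*E(12, 12) - 121 = -9*12 - 121 = -108 - 121 = -229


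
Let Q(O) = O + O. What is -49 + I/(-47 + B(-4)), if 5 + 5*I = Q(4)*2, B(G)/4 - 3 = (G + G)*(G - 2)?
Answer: -38454/785 ≈ -48.986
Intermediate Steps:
Q(O) = 2*O
B(G) = 12 + 8*G*(-2 + G) (B(G) = 12 + 4*((G + G)*(G - 2)) = 12 + 4*((2*G)*(-2 + G)) = 12 + 4*(2*G*(-2 + G)) = 12 + 8*G*(-2 + G))
I = 11/5 (I = -1 + ((2*4)*2)/5 = -1 + (8*2)/5 = -1 + (1/5)*16 = -1 + 16/5 = 11/5 ≈ 2.2000)
-49 + I/(-47 + B(-4)) = -49 + (11/5)/(-47 + (12 - 16*(-4) + 8*(-4)**2)) = -49 + (11/5)/(-47 + (12 + 64 + 8*16)) = -49 + (11/5)/(-47 + (12 + 64 + 128)) = -49 + (11/5)/(-47 + 204) = -49 + (11/5)/157 = -49 + (1/157)*(11/5) = -49 + 11/785 = -38454/785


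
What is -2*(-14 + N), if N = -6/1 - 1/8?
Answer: 161/4 ≈ 40.250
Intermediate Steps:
N = -49/8 (N = -6*1 - 1*⅛ = -6 - ⅛ = -49/8 ≈ -6.1250)
-2*(-14 + N) = -2*(-14 - 49/8) = -2*(-161/8) = 161/4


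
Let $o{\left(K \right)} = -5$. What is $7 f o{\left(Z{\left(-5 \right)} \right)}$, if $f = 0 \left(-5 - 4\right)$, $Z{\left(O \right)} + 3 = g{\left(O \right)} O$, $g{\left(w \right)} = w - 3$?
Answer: $0$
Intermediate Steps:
$g{\left(w \right)} = -3 + w$ ($g{\left(w \right)} = w - 3 = -3 + w$)
$Z{\left(O \right)} = -3 + O \left(-3 + O\right)$ ($Z{\left(O \right)} = -3 + \left(-3 + O\right) O = -3 + O \left(-3 + O\right)$)
$f = 0$ ($f = 0 \left(-9\right) = 0$)
$7 f o{\left(Z{\left(-5 \right)} \right)} = 7 \cdot 0 \left(-5\right) = 0 \left(-5\right) = 0$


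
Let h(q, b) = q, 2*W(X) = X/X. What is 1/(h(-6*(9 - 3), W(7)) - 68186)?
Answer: -1/68222 ≈ -1.4658e-5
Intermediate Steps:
W(X) = 1/2 (W(X) = (X/X)/2 = (1/2)*1 = 1/2)
1/(h(-6*(9 - 3), W(7)) - 68186) = 1/(-6*(9 - 3) - 68186) = 1/(-6*6 - 68186) = 1/(-36 - 68186) = 1/(-68222) = -1/68222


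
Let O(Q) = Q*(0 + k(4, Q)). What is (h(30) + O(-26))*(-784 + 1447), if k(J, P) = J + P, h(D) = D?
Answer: 399126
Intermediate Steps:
O(Q) = Q*(4 + Q) (O(Q) = Q*(0 + (4 + Q)) = Q*(4 + Q))
(h(30) + O(-26))*(-784 + 1447) = (30 - 26*(4 - 26))*(-784 + 1447) = (30 - 26*(-22))*663 = (30 + 572)*663 = 602*663 = 399126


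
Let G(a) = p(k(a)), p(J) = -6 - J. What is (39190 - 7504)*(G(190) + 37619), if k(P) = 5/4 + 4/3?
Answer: 2383447325/2 ≈ 1.1917e+9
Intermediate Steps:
k(P) = 31/12 (k(P) = 5*(1/4) + 4*(1/3) = 5/4 + 4/3 = 31/12)
G(a) = -103/12 (G(a) = -6 - 1*31/12 = -6 - 31/12 = -103/12)
(39190 - 7504)*(G(190) + 37619) = (39190 - 7504)*(-103/12 + 37619) = 31686*(451325/12) = 2383447325/2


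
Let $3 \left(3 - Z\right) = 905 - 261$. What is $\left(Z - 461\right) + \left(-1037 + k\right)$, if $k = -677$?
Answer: $- \frac{7160}{3} \approx -2386.7$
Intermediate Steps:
$Z = - \frac{635}{3}$ ($Z = 3 - \frac{905 - 261}{3} = 3 - \frac{644}{3} = - \frac{635}{3} \approx -211.67$)
$\left(Z - 461\right) + \left(-1037 + k\right) = \left(- \frac{635}{3} - 461\right) - 1714 = - \frac{2018}{3} - 1714 = - \frac{7160}{3}$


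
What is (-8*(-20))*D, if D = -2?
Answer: -320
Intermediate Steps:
(-8*(-20))*D = -8*(-20)*(-2) = 160*(-2) = -320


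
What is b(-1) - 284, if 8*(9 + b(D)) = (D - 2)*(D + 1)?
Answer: -293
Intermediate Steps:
b(D) = -9 + (1 + D)*(-2 + D)/8 (b(D) = -9 + ((D - 2)*(D + 1))/8 = -9 + ((-2 + D)*(1 + D))/8 = -9 + ((1 + D)*(-2 + D))/8 = -9 + (1 + D)*(-2 + D)/8)
b(-1) - 284 = (-37/4 - ⅛*(-1) + (⅛)*(-1)²) - 284 = (-37/4 + ⅛ + (⅛)*1) - 284 = (-37/4 + ⅛ + ⅛) - 284 = -9 - 284 = -293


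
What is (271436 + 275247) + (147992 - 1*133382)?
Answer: 561293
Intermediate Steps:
(271436 + 275247) + (147992 - 1*133382) = 546683 + (147992 - 133382) = 546683 + 14610 = 561293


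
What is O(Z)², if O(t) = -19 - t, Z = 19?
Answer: 1444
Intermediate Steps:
O(Z)² = (-19 - 1*19)² = (-19 - 19)² = (-38)² = 1444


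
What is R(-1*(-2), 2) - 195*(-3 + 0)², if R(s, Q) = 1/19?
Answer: -33344/19 ≈ -1754.9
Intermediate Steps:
R(s, Q) = 1/19
R(-1*(-2), 2) - 195*(-3 + 0)² = 1/19 - 195*(-3 + 0)² = 1/19 - 195*(-3)² = 1/19 - 195*9 = 1/19 - 1755 = -33344/19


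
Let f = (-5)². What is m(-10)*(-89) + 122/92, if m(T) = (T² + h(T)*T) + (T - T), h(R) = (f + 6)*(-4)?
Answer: -5485899/46 ≈ -1.1926e+5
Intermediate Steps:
f = 25
h(R) = -124 (h(R) = (25 + 6)*(-4) = 31*(-4) = -124)
m(T) = T² - 124*T (m(T) = (T² - 124*T) + (T - T) = (T² - 124*T) + 0 = T² - 124*T)
m(-10)*(-89) + 122/92 = -10*(-124 - 10)*(-89) + 122/92 = -10*(-134)*(-89) + 122*(1/92) = 1340*(-89) + 61/46 = -119260 + 61/46 = -5485899/46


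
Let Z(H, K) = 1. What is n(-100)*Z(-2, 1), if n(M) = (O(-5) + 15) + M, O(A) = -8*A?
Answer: -45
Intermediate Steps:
n(M) = 55 + M (n(M) = (-8*(-5) + 15) + M = (40 + 15) + M = 55 + M)
n(-100)*Z(-2, 1) = (55 - 100)*1 = -45*1 = -45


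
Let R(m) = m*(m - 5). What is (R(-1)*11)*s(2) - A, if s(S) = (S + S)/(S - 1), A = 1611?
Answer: -1347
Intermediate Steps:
s(S) = 2*S/(-1 + S) (s(S) = (2*S)/(-1 + S) = 2*S/(-1 + S))
R(m) = m*(-5 + m)
(R(-1)*11)*s(2) - A = (-(-5 - 1)*11)*(2*2/(-1 + 2)) - 1*1611 = (-1*(-6)*11)*(2*2/1) - 1611 = (6*11)*(2*2*1) - 1611 = 66*4 - 1611 = 264 - 1611 = -1347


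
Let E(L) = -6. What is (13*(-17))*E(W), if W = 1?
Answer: 1326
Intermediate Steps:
(13*(-17))*E(W) = (13*(-17))*(-6) = -221*(-6) = 1326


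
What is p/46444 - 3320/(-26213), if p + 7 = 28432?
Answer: 899298605/1217436572 ≈ 0.73868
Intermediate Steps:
p = 28425 (p = -7 + 28432 = 28425)
p/46444 - 3320/(-26213) = 28425/46444 - 3320/(-26213) = 28425*(1/46444) - 3320*(-1/26213) = 28425/46444 + 3320/26213 = 899298605/1217436572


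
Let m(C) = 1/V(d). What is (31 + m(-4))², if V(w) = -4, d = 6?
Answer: 15129/16 ≈ 945.56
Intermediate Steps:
m(C) = -¼ (m(C) = 1/(-4) = -¼)
(31 + m(-4))² = (31 - ¼)² = (123/4)² = 15129/16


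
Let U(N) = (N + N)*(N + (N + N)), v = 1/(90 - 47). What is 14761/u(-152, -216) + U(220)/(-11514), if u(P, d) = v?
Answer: 1217985037/1919 ≈ 6.3470e+5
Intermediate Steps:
v = 1/43 ≈ 0.023256
u(P, d) = 1/43
U(N) = 6*N**2 (U(N) = (2*N)*(N + 2*N) = (2*N)*(3*N) = 6*N**2)
14761/u(-152, -216) + U(220)/(-11514) = 14761/(1/43) + (6*220**2)/(-11514) = 14761*43 + (6*48400)*(-1/11514) = 634723 + 290400*(-1/11514) = 634723 - 48400/1919 = 1217985037/1919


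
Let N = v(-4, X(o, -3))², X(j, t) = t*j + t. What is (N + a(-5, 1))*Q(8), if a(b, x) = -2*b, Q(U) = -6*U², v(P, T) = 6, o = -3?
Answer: -17664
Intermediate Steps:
X(j, t) = t + j*t (X(j, t) = j*t + t = t + j*t)
N = 36 (N = 6² = 36)
(N + a(-5, 1))*Q(8) = (36 - 2*(-5))*(-6*8²) = (36 + 10)*(-6*64) = 46*(-384) = -17664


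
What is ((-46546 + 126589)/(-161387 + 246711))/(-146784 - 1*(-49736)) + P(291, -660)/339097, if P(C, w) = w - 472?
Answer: -9400695002035/2807900694912544 ≈ -0.0033479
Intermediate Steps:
P(C, w) = -472 + w
((-46546 + 126589)/(-161387 + 246711))/(-146784 - 1*(-49736)) + P(291, -660)/339097 = ((-46546 + 126589)/(-161387 + 246711))/(-146784 - 1*(-49736)) + (-472 - 660)/339097 = (80043/85324)/(-146784 + 49736) - 1132*1/339097 = (80043*(1/85324))/(-97048) - 1132/339097 = (80043/85324)*(-1/97048) - 1132/339097 = -80043/8280523552 - 1132/339097 = -9400695002035/2807900694912544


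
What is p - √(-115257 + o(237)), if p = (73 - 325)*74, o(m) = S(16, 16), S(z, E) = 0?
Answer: -18648 - I*√115257 ≈ -18648.0 - 339.5*I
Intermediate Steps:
o(m) = 0
p = -18648 (p = -252*74 = -18648)
p - √(-115257 + o(237)) = -18648 - √(-115257 + 0) = -18648 - √(-115257) = -18648 - I*√115257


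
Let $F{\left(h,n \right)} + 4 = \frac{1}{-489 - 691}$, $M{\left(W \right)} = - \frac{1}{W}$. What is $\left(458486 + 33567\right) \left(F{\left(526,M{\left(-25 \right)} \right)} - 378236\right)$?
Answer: $- \frac{219614670021653}{1180} \approx -1.8611 \cdot 10^{11}$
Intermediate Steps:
$F{\left(h,n \right)} = - \frac{4721}{1180}$ ($F{\left(h,n \right)} = -4 + \frac{1}{-489 - 691} = -4 + \frac{1}{-1180} = -4 - \frac{1}{1180} = - \frac{4721}{1180}$)
$\left(458486 + 33567\right) \left(F{\left(526,M{\left(-25 \right)} \right)} - 378236\right) = \left(458486 + 33567\right) \left(- \frac{4721}{1180} - 378236\right) = 492053 \left(- \frac{446323201}{1180}\right) = - \frac{219614670021653}{1180}$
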